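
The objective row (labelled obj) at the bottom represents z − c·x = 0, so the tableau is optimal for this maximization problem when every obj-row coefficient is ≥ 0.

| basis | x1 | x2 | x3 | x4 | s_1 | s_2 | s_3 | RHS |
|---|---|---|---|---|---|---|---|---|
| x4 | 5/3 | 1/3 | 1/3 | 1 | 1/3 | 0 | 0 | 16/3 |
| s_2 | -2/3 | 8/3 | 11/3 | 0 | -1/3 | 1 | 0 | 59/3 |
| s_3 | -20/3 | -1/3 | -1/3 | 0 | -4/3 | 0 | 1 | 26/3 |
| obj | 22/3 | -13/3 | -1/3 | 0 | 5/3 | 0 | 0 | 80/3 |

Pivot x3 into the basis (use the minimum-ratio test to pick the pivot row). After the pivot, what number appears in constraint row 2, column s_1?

-1/11

Ratio test on column x3 — row 1: (16/3)/(1/3) = 16; row 2: (59/3)/(11/3) = 59/11; row 3: entry -1/3 ≤ 0. Minimum is 59/11 at row 2 (s_2 leaves); pivot element 11/3.
Divide row 2 by 11/3; eliminate column x3 from the other rows.
In the new row 2, the s_1 entry is the old entry divided by the pivot: (-1/3)/(11/3) = -1/11.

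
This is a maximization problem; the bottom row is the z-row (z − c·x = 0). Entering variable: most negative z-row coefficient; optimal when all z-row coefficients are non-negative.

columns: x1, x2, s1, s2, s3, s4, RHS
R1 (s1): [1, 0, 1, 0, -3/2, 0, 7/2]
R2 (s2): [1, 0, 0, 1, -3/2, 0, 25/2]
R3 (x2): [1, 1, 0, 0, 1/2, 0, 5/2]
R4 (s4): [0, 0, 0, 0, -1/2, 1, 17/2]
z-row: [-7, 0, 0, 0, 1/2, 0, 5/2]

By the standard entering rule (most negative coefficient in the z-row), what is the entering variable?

Negative z-row entries: x1: -7.
The most negative is -7 in column x1, so x1 enters.

x1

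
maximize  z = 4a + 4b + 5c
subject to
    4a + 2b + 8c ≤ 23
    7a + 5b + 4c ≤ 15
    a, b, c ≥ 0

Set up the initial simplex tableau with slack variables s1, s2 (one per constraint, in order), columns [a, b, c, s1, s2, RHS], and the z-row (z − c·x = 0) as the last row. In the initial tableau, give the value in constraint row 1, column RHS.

23

The RHS of constraint 1 is b_1 = 23.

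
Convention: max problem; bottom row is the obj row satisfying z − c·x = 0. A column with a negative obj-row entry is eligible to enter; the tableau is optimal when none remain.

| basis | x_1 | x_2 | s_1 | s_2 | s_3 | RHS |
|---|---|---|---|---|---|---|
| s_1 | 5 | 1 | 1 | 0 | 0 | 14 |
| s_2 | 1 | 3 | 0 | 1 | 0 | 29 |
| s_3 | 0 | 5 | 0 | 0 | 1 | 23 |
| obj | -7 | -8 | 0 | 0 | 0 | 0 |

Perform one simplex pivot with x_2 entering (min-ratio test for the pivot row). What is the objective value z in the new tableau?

Ratio test on column x_2 — row 1: 14/1 = 14; row 2: 29/3 = 29/3; row 3: 23/5 = 23/5. Minimum is 23/5 at row 3 (s_3 leaves); pivot element 5.
Pivot on row 3; the obj-row RHS becomes 0 − (-8)·(23/5) = 184/5.

184/5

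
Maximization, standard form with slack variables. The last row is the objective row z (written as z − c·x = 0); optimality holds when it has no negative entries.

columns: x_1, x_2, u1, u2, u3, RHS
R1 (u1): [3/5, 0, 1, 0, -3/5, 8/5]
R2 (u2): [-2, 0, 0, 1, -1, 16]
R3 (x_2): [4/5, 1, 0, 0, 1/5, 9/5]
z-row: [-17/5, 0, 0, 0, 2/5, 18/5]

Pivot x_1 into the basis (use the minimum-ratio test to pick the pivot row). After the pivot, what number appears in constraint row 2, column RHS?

41/2

Ratio test on column x_1 — row 1: (8/5)/(3/5) = 8/3; row 2: entry -2 ≤ 0; row 3: (9/5)/(4/5) = 9/4. Minimum is 9/4 at row 3 (x_2 leaves); pivot element 4/5.
Divide row 3 by 4/5; eliminate column x_1 from the other rows.
Row 2 update in column RHS: 16 − (-2)·(9/4) = 41/2.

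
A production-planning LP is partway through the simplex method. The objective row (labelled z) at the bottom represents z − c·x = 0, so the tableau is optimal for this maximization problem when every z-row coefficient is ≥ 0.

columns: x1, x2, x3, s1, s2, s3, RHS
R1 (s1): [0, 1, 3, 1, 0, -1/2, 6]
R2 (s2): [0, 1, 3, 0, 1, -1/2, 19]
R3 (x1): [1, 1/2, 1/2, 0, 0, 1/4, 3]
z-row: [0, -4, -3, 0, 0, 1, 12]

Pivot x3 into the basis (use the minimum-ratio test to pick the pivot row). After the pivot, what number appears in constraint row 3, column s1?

-1/6

Ratio test on column x3 — row 1: 6/3 = 2; row 2: 19/3 = 19/3; row 3: 3/(1/2) = 6. Minimum is 2 at row 1 (s1 leaves); pivot element 3.
Divide row 1 by 3; eliminate column x3 from the other rows.
Row 3 update in column s1: 0 − (1/2)·(1/3) = -1/6.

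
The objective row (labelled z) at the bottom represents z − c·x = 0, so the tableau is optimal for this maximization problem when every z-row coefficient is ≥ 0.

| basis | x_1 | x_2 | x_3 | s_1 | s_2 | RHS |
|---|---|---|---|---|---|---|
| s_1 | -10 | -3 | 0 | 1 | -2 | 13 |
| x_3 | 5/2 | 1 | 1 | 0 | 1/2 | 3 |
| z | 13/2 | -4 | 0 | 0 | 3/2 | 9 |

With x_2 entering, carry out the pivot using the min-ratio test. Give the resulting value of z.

Ratio test on column x_2 — row 1: entry -3 ≤ 0; row 2: 3/1 = 3. Minimum is 3 at row 2 (x_3 leaves); pivot element 1.
Pivot on row 2; the z-row RHS becomes 9 − (-4)·3 = 21.

21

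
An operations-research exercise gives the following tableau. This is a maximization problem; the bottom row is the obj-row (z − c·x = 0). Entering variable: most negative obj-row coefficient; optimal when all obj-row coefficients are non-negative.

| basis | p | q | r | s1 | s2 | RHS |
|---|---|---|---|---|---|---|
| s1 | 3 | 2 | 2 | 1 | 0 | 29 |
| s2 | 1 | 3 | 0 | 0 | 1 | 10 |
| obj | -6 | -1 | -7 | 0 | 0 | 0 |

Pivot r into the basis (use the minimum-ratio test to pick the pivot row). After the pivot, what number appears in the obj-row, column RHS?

Ratio test on column r — row 1: 29/2 = 29/2; row 2: entry 0 ≤ 0. Minimum is 29/2 at row 1 (s1 leaves); pivot element 2.
Divide row 1 by 2; eliminate column r from the other rows.
obj-row update in column RHS: 0 − (-7)·(29/2) = 203/2.

203/2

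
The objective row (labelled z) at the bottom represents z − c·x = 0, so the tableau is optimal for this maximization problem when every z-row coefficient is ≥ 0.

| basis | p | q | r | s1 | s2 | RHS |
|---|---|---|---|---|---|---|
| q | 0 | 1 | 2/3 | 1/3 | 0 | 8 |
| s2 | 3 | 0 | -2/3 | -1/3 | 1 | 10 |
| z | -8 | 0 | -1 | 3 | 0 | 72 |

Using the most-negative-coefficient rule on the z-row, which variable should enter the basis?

p

Negative z-row entries: p: -8, r: -1.
The most negative is -8 in column p, so p enters.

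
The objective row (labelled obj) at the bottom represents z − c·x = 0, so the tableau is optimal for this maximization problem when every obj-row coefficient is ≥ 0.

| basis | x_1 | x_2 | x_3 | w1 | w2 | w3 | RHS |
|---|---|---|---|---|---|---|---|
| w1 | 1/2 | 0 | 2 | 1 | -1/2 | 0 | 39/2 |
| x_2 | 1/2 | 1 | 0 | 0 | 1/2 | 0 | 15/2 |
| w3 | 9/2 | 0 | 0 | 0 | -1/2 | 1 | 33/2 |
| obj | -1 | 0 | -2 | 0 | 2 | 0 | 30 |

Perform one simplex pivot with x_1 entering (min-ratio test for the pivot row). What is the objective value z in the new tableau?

Ratio test on column x_1 — row 1: (39/2)/(1/2) = 39; row 2: (15/2)/(1/2) = 15; row 3: (33/2)/(9/2) = 11/3. Minimum is 11/3 at row 3 (w3 leaves); pivot element 9/2.
Pivot on row 3; the obj-row RHS becomes 30 − (-1)·(11/3) = 101/3.

101/3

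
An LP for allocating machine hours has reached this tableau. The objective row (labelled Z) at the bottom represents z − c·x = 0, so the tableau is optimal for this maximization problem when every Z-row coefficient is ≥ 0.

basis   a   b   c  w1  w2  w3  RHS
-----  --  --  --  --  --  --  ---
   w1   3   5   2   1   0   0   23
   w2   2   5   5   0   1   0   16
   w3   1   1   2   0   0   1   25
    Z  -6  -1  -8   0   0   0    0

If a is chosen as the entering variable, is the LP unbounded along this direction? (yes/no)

no

Column a has positive entries in row(s) 1, 2, 3, so the ratio test bounds it — not unbounded.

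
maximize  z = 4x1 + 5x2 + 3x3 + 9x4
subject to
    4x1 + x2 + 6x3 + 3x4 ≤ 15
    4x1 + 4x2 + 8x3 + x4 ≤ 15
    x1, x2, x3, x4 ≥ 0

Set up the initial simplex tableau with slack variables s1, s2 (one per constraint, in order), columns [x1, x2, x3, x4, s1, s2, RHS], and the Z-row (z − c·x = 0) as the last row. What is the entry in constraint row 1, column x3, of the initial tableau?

6

Constraint 1 has coefficient 6 on x3.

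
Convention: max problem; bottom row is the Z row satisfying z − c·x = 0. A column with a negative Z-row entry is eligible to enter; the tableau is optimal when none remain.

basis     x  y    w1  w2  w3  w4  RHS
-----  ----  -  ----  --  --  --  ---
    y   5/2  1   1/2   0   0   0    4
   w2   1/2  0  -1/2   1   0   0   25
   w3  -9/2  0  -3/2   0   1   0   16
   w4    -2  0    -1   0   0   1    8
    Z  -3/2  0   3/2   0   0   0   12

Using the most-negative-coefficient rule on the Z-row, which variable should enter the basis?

Negative Z-row entries: x: -3/2.
The most negative is -3/2 in column x, so x enters.

x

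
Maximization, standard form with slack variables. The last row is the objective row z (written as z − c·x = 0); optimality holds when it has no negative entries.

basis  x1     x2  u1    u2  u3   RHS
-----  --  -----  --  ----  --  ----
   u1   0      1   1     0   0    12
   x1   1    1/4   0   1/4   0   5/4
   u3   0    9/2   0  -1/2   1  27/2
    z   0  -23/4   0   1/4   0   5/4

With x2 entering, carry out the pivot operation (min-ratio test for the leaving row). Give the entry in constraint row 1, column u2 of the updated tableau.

Ratio test on column x2 — row 1: 12/1 = 12; row 2: (5/4)/(1/4) = 5; row 3: (27/2)/(9/2) = 3. Minimum is 3 at row 3 (u3 leaves); pivot element 9/2.
Divide row 3 by 9/2; eliminate column x2 from the other rows.
Row 1 update in column u2: 0 − 1·(-1/9) = 1/9.

1/9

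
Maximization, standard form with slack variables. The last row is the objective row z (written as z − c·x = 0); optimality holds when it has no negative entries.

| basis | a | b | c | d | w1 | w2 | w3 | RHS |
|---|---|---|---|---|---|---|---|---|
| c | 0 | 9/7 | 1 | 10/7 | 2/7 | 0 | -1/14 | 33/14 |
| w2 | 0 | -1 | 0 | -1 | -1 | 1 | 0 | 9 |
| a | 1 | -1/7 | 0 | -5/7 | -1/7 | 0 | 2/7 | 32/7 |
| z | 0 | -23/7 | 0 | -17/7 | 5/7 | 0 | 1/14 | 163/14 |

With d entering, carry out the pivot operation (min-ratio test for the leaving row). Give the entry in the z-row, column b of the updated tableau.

Ratio test on column d — row 1: (33/14)/(10/7) = 33/20; row 2: entry -1 ≤ 0; row 3: entry -5/7 ≤ 0. Minimum is 33/20 at row 1 (c leaves); pivot element 10/7.
Divide row 1 by 10/7; eliminate column d from the other rows.
z-row update in column b: -23/7 − (-17/7)·(9/10) = -11/10.

-11/10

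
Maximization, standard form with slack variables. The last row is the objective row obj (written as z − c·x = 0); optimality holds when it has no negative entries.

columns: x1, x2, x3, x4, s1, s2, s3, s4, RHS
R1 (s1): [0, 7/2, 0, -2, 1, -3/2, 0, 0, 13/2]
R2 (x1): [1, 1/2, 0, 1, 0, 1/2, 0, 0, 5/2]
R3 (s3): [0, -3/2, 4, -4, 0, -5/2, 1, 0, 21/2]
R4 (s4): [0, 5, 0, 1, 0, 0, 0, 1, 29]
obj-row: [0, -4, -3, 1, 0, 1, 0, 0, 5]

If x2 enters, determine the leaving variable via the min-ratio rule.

Column x2 entries and ratios — s1: (13/2)/(7/2) = 13/7; x1: (5/2)/(1/2) = 5; s3: -3/2 ≤ 0, skip; s4: 29/5 = 29/5.
Smallest ratio is 13/7 in the row of s1, so s1 leaves.

s1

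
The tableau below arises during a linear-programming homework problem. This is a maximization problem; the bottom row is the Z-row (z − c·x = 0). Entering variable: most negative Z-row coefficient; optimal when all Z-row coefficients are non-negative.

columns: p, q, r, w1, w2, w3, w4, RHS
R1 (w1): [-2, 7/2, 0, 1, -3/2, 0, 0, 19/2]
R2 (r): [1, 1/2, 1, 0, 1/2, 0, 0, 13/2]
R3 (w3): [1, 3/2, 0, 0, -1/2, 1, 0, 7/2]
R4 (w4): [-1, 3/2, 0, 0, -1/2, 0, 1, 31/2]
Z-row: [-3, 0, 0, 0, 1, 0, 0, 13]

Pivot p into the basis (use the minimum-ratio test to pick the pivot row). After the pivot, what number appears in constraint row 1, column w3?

2

Ratio test on column p — row 1: entry -2 ≤ 0; row 2: (13/2)/1 = 13/2; row 3: (7/2)/1 = 7/2; row 4: entry -1 ≤ 0. Minimum is 7/2 at row 3 (w3 leaves); pivot element 1.
Divide row 3 by 1; eliminate column p from the other rows.
Row 1 update in column w3: 0 − (-2)·1 = 2.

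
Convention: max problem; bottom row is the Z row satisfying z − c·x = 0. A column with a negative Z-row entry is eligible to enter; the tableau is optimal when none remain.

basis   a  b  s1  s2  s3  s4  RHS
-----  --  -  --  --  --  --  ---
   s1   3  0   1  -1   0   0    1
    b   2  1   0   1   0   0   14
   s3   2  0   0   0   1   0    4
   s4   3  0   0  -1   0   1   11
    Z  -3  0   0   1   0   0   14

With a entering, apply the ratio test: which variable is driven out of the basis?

s1

Column a entries and ratios — s1: 1/3 = 1/3; b: 14/2 = 7; s3: 4/2 = 2; s4: 11/3 = 11/3.
Smallest ratio is 1/3 in the row of s1, so s1 leaves.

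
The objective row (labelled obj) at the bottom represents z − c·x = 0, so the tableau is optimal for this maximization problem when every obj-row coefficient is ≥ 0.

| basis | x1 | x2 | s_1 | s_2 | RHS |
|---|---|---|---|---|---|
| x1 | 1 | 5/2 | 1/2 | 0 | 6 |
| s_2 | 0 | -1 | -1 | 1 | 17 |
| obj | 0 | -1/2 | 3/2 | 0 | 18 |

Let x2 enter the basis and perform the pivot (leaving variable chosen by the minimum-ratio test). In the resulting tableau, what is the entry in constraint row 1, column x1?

2/5

Ratio test on column x2 — row 1: 6/(5/2) = 12/5; row 2: entry -1 ≤ 0. Minimum is 12/5 at row 1 (x1 leaves); pivot element 5/2.
Divide row 1 by 5/2; eliminate column x2 from the other rows.
In the new row 1, the x1 entry is the old entry divided by the pivot: 1/(5/2) = 2/5.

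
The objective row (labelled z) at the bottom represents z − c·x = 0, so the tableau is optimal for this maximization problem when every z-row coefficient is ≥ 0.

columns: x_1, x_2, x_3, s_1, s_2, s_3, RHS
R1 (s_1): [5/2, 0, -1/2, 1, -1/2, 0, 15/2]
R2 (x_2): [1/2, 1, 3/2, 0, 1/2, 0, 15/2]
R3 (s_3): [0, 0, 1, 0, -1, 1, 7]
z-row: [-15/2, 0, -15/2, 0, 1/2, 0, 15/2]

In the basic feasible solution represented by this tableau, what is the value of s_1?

15/2

s_1 is basic (row 1); its value is the RHS of that row, 15/2.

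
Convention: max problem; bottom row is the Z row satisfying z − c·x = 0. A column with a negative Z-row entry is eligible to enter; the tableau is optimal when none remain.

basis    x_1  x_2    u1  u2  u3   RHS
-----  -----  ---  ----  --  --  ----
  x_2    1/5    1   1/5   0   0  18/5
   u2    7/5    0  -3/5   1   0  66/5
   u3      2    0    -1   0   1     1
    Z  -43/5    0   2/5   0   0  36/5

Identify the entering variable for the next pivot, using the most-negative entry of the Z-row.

Negative Z-row entries: x_1: -43/5.
The most negative is -43/5 in column x_1, so x_1 enters.

x_1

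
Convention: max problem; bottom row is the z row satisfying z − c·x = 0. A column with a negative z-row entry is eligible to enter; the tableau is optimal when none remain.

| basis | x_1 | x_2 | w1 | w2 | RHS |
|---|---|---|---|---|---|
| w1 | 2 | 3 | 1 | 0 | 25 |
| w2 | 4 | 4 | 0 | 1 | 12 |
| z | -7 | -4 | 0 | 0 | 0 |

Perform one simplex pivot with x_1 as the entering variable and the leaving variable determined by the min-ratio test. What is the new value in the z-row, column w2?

Ratio test on column x_1 — row 1: 25/2 = 25/2; row 2: 12/4 = 3. Minimum is 3 at row 2 (w2 leaves); pivot element 4.
Divide row 2 by 4; eliminate column x_1 from the other rows.
z-row update in column w2: 0 − (-7)·(1/4) = 7/4.

7/4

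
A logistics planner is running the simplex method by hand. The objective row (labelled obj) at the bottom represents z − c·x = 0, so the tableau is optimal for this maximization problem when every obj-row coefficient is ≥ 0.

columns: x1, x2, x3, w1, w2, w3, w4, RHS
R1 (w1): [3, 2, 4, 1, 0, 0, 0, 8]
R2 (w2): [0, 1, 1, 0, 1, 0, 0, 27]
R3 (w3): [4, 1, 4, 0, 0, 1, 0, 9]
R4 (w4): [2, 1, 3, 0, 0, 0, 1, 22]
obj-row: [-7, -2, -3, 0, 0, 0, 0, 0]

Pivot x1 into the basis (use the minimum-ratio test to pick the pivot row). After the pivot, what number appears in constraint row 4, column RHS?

35/2

Ratio test on column x1 — row 1: 8/3 = 8/3; row 2: entry 0 ≤ 0; row 3: 9/4 = 9/4; row 4: 22/2 = 11. Minimum is 9/4 at row 3 (w3 leaves); pivot element 4.
Divide row 3 by 4; eliminate column x1 from the other rows.
Row 4 update in column RHS: 22 − 2·(9/4) = 35/2.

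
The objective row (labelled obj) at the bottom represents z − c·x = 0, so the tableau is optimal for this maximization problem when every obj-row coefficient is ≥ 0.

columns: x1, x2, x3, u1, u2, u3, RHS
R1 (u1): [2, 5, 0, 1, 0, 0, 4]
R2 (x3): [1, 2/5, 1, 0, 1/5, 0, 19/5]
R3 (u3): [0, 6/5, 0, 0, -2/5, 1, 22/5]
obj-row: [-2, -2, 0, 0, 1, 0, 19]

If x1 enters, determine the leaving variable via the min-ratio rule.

Column x1 entries and ratios — u1: 4/2 = 2; x3: (19/5)/1 = 19/5; u3: 0 ≤ 0, skip.
Smallest ratio is 2 in the row of u1, so u1 leaves.

u1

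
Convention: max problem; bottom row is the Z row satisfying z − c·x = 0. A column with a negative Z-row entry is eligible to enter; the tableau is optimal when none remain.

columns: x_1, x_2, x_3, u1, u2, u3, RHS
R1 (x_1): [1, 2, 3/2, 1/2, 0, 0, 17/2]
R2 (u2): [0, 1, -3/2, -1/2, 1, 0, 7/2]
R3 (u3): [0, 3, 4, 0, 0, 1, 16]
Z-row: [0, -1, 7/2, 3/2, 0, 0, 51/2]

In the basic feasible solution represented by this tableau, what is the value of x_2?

x_2 is not in the basis, so in the current basic feasible solution x_2 = 0.

0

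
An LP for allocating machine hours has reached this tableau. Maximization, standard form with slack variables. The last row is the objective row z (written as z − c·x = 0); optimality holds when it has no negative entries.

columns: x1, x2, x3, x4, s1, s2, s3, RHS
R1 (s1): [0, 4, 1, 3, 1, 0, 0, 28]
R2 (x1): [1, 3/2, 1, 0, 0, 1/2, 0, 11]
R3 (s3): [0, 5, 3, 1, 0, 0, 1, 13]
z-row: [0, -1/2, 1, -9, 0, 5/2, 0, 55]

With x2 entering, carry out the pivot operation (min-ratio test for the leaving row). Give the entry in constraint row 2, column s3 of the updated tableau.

-3/10

Ratio test on column x2 — row 1: 28/4 = 7; row 2: 11/(3/2) = 22/3; row 3: 13/5 = 13/5. Minimum is 13/5 at row 3 (s3 leaves); pivot element 5.
Divide row 3 by 5; eliminate column x2 from the other rows.
Row 2 update in column s3: 0 − (3/2)·(1/5) = -3/10.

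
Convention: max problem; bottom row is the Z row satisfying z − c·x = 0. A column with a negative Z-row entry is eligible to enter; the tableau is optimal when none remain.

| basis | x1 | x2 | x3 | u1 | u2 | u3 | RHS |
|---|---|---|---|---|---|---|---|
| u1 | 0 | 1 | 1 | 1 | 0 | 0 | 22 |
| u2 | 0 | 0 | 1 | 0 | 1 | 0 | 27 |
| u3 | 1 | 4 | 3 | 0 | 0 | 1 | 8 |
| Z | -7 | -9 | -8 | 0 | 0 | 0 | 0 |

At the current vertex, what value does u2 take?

27

u2 is basic (row 2); its value is the RHS of that row, 27.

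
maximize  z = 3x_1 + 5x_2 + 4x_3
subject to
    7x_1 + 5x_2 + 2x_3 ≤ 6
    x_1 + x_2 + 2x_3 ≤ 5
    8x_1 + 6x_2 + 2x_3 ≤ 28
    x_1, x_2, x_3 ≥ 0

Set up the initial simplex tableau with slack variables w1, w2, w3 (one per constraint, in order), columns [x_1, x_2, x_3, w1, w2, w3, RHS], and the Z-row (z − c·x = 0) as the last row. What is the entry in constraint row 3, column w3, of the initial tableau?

1

Slack w3 belongs to constraint 3; its column is the unit vector e_3, so the entry in row 3 is 1.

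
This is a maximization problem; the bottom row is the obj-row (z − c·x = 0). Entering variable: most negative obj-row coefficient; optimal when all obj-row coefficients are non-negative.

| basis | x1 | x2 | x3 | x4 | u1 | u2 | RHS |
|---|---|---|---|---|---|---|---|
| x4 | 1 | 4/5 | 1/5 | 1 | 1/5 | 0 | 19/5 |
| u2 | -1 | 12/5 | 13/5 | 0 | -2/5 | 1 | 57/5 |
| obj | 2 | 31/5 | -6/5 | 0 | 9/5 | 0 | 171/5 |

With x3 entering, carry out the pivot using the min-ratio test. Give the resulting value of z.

Ratio test on column x3 — row 1: (19/5)/(1/5) = 19; row 2: (57/5)/(13/5) = 57/13. Minimum is 57/13 at row 2 (u2 leaves); pivot element 13/5.
Pivot on row 2; the obj-row RHS becomes 171/5 − (-6/5)·(57/13) = 513/13.

513/13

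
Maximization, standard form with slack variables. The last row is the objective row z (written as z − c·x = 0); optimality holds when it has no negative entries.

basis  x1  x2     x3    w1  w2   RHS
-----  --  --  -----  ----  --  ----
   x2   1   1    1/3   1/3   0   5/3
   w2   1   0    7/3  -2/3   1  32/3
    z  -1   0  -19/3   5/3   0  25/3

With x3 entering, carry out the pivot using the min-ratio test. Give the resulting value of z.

Ratio test on column x3 — row 1: (5/3)/(1/3) = 5; row 2: (32/3)/(7/3) = 32/7. Minimum is 32/7 at row 2 (w2 leaves); pivot element 7/3.
Pivot on row 2; the z-row RHS becomes 25/3 − (-19/3)·(32/7) = 261/7.

261/7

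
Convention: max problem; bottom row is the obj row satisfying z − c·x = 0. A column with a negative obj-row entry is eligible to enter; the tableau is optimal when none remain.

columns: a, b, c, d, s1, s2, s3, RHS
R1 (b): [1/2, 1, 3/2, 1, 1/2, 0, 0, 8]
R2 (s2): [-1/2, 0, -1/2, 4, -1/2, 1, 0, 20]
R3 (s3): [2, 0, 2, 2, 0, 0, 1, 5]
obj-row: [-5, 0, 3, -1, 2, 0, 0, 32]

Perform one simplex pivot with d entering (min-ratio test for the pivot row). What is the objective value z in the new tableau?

Ratio test on column d — row 1: 8/1 = 8; row 2: 20/4 = 5; row 3: 5/2 = 5/2. Minimum is 5/2 at row 3 (s3 leaves); pivot element 2.
Pivot on row 3; the obj-row RHS becomes 32 − (-1)·(5/2) = 69/2.

69/2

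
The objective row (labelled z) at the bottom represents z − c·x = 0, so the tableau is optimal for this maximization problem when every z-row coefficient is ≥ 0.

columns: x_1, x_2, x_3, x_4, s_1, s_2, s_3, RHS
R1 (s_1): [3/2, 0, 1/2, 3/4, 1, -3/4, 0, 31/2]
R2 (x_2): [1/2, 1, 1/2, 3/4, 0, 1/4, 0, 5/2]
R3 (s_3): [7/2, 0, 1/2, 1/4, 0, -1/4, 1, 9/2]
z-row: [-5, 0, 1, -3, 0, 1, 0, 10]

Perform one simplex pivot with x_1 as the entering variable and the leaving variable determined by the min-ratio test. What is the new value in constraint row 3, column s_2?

-1/14

Ratio test on column x_1 — row 1: (31/2)/(3/2) = 31/3; row 2: (5/2)/(1/2) = 5; row 3: (9/2)/(7/2) = 9/7. Minimum is 9/7 at row 3 (s_3 leaves); pivot element 7/2.
Divide row 3 by 7/2; eliminate column x_1 from the other rows.
In the new row 3, the s_2 entry is the old entry divided by the pivot: (-1/4)/(7/2) = -1/14.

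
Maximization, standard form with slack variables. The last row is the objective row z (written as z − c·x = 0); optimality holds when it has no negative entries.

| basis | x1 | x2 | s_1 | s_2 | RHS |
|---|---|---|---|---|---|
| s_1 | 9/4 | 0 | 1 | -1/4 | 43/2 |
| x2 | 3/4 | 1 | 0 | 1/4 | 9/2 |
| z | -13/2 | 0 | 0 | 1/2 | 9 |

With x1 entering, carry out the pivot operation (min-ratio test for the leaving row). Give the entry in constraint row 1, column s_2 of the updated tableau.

-1

Ratio test on column x1 — row 1: (43/2)/(9/4) = 86/9; row 2: (9/2)/(3/4) = 6. Minimum is 6 at row 2 (x2 leaves); pivot element 3/4.
Divide row 2 by 3/4; eliminate column x1 from the other rows.
Row 1 update in column s_2: -1/4 − (9/4)·(1/3) = -1.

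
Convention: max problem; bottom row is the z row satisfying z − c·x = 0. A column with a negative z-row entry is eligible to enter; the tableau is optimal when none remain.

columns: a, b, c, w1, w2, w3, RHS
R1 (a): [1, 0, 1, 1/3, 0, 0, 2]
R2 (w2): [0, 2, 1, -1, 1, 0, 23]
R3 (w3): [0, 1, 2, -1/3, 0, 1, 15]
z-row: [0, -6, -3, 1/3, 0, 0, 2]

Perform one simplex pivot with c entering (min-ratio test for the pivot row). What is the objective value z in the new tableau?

8

Ratio test on column c — row 1: 2/1 = 2; row 2: 23/1 = 23; row 3: 15/2 = 15/2. Minimum is 2 at row 1 (a leaves); pivot element 1.
Pivot on row 1; the z-row RHS becomes 2 − (-3)·2 = 8.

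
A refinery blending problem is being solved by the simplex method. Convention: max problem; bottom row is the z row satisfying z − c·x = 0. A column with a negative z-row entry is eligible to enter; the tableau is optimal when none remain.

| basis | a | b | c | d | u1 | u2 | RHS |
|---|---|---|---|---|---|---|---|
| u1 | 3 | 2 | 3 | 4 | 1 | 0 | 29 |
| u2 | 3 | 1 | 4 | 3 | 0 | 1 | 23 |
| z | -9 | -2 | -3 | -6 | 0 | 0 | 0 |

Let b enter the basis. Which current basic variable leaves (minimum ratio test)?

u1

Column b entries and ratios — u1: 29/2 = 29/2; u2: 23/1 = 23.
Smallest ratio is 29/2 in the row of u1, so u1 leaves.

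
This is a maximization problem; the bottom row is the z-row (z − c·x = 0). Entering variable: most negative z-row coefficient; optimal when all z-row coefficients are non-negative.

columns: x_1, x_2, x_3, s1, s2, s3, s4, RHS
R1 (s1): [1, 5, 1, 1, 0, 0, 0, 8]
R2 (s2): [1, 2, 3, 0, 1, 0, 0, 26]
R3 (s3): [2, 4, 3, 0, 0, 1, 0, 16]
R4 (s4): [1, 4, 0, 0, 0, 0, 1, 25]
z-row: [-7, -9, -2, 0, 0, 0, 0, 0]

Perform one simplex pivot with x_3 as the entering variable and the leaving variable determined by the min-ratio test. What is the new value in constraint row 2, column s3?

Ratio test on column x_3 — row 1: 8/1 = 8; row 2: 26/3 = 26/3; row 3: 16/3 = 16/3; row 4: entry 0 ≤ 0. Minimum is 16/3 at row 3 (s3 leaves); pivot element 3.
Divide row 3 by 3; eliminate column x_3 from the other rows.
Row 2 update in column s3: 0 − 3·(1/3) = -1.

-1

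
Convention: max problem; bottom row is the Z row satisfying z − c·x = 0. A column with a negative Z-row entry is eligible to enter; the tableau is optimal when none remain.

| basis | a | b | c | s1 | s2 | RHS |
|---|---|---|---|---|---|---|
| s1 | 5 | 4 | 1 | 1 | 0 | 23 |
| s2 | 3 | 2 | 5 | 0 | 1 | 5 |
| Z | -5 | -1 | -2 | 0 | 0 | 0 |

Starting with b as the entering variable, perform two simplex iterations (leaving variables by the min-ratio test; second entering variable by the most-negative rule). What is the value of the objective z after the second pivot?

25/3

Ratio test on column b — row 1: 23/4 = 23/4; row 2: 5/2 = 5/2. Minimum is 5/2 at row 2 (s2 leaves); pivot element 2.
Pivot on row 2; the Z-row RHS becomes 0 − (-1)·(5/2) = 5/2.
Next entering variable (most negative Z-row entry -7/2): a.
Ratio test on column a — row 1: entry -1 ≤ 0; row 2: (5/2)/(3/2) = 5/3. Minimum is 5/3 at row 2 (b leaves); pivot element 3/2.
After the second pivot the Z-row RHS is 5/2 − (-7/2)·(5/3) = 25/3.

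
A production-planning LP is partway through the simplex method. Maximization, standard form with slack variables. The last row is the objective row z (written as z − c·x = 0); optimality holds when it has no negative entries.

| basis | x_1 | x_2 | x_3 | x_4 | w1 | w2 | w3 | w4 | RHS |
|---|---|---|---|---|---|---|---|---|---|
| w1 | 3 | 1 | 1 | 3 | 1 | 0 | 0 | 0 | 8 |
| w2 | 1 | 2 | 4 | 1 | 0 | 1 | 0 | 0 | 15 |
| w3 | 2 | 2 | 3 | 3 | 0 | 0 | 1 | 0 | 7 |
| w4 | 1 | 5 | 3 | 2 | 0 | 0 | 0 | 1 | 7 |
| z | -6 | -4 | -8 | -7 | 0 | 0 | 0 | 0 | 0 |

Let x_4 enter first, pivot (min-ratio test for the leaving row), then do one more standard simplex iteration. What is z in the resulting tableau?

Ratio test on column x_4 — row 1: 8/3 = 8/3; row 2: 15/1 = 15; row 3: 7/3 = 7/3; row 4: 7/2 = 7/2. Minimum is 7/3 at row 3 (w3 leaves); pivot element 3.
Pivot on row 3; the z-row RHS becomes 0 − (-7)·(7/3) = 49/3.
Next entering variable (most negative z-row entry -4/3): x_1.
Ratio test on column x_1 — row 1: 1/1 = 1; row 2: (38/3)/(1/3) = 38; row 3: (7/3)/(2/3) = 7/2; row 4: entry -1/3 ≤ 0. Minimum is 1 at row 1 (w1 leaves); pivot element 1.
After the second pivot the z-row RHS is 49/3 − (-4/3)·1 = 53/3.

53/3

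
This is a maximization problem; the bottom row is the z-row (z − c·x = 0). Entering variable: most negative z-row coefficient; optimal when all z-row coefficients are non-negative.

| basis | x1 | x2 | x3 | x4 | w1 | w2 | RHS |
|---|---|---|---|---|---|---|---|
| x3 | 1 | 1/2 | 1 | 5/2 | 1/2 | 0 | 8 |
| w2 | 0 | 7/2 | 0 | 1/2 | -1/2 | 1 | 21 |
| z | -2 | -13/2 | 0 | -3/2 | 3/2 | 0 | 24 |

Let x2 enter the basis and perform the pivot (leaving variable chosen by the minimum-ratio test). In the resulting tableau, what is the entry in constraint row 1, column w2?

Ratio test on column x2 — row 1: 8/(1/2) = 16; row 2: 21/(7/2) = 6. Minimum is 6 at row 2 (w2 leaves); pivot element 7/2.
Divide row 2 by 7/2; eliminate column x2 from the other rows.
Row 1 update in column w2: 0 − (1/2)·(2/7) = -1/7.

-1/7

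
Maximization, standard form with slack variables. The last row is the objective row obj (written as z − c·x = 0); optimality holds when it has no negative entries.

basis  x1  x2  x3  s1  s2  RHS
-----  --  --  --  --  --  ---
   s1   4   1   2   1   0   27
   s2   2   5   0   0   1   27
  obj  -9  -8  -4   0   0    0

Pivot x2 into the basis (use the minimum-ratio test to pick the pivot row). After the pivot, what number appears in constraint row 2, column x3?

0

Ratio test on column x2 — row 1: 27/1 = 27; row 2: 27/5 = 27/5. Minimum is 27/5 at row 2 (s2 leaves); pivot element 5.
Divide row 2 by 5; eliminate column x2 from the other rows.
In the new row 2, the x3 entry is the old entry divided by the pivot: 0/5 = 0.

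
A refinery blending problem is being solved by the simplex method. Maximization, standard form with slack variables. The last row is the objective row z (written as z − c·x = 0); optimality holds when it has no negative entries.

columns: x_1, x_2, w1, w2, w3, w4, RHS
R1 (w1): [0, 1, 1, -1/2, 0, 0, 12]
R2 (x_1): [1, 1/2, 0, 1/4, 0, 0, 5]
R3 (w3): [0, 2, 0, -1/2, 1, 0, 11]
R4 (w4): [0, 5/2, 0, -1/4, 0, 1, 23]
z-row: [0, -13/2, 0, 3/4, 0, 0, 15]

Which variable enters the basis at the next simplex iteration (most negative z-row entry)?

Negative z-row entries: x_2: -13/2.
The most negative is -13/2 in column x_2, so x_2 enters.

x_2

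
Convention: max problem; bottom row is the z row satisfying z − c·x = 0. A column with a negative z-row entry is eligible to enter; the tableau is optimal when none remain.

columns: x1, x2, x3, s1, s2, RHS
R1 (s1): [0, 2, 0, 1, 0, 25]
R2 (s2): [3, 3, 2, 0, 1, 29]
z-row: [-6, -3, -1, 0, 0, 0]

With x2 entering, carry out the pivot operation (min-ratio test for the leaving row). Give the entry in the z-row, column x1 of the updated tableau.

-3

Ratio test on column x2 — row 1: 25/2 = 25/2; row 2: 29/3 = 29/3. Minimum is 29/3 at row 2 (s2 leaves); pivot element 3.
Divide row 2 by 3; eliminate column x2 from the other rows.
z-row update in column x1: -6 − (-3)·1 = -3.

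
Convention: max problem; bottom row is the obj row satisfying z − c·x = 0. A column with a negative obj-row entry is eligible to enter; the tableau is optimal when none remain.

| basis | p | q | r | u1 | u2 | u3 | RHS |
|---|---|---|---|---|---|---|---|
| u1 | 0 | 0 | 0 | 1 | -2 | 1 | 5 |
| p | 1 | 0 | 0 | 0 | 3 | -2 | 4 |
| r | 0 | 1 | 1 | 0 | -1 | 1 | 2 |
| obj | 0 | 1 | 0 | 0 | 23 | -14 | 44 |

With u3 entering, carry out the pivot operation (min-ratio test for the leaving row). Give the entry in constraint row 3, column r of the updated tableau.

1

Ratio test on column u3 — row 1: 5/1 = 5; row 2: entry -2 ≤ 0; row 3: 2/1 = 2. Minimum is 2 at row 3 (r leaves); pivot element 1.
Divide row 3 by 1; eliminate column u3 from the other rows.
In the new row 3, the r entry is the old entry divided by the pivot: 1/1 = 1.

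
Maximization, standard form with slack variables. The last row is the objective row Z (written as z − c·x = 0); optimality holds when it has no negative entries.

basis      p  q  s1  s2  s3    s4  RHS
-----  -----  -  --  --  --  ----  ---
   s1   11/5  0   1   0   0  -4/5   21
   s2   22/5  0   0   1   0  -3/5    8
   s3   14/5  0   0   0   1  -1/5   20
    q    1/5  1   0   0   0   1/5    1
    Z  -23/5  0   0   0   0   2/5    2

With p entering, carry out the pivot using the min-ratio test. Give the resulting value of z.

114/11

Ratio test on column p — row 1: 21/(11/5) = 105/11; row 2: 8/(22/5) = 20/11; row 3: 20/(14/5) = 50/7; row 4: 1/(1/5) = 5. Minimum is 20/11 at row 2 (s2 leaves); pivot element 22/5.
Pivot on row 2; the Z-row RHS becomes 2 − (-23/5)·(20/11) = 114/11.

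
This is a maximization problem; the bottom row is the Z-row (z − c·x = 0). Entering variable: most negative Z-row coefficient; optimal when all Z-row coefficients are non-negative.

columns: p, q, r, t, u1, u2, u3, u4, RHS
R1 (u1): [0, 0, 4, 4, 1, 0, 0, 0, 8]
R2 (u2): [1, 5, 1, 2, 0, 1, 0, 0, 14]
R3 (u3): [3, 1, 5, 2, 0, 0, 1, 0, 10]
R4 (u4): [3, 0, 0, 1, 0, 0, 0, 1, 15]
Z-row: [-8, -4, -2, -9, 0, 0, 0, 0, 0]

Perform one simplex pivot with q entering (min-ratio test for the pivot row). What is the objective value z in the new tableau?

56/5

Ratio test on column q — row 1: entry 0 ≤ 0; row 2: 14/5 = 14/5; row 3: 10/1 = 10; row 4: entry 0 ≤ 0. Minimum is 14/5 at row 2 (u2 leaves); pivot element 5.
Pivot on row 2; the Z-row RHS becomes 0 − (-4)·(14/5) = 56/5.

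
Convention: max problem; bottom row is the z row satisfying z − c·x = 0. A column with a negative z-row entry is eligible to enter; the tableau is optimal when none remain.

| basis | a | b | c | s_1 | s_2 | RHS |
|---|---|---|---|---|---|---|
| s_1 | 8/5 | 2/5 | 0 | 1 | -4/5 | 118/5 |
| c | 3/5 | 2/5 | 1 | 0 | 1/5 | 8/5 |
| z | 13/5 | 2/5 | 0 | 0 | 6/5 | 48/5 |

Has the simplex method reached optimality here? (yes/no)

yes

Every z-row coefficient is ≥ 0, so the tableau is optimal.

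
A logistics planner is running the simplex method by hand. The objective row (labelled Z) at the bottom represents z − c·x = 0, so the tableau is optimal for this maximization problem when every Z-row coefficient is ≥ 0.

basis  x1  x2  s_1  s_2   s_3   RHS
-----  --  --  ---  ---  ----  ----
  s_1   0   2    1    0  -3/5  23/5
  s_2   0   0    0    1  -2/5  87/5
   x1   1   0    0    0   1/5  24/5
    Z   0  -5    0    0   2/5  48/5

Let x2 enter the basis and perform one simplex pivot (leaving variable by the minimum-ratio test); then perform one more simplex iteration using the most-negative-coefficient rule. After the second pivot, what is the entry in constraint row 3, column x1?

Ratio test on column x2 — row 1: (23/5)/2 = 23/10; row 2: entry 0 ≤ 0; row 3: entry 0 ≤ 0. Minimum is 23/10 at row 1 (s_1 leaves); pivot element 2.
Divide row 1 by 2; eliminate column x2 from the other rows.
Second iteration: most negative Z-row entry is -11/10 in column s_3, so s_3 enters.
Ratio test on column s_3 — row 1: entry -3/10 ≤ 0; row 2: entry -2/5 ≤ 0; row 3: (24/5)/(1/5) = 24. Minimum is 24 at row 3 (x1 leaves); pivot element 1/5.
Divide row 3 by 1/5; eliminate column s_3 from the other rows.
After both pivots, the entry at constraint row 3, column x1 is 5.

5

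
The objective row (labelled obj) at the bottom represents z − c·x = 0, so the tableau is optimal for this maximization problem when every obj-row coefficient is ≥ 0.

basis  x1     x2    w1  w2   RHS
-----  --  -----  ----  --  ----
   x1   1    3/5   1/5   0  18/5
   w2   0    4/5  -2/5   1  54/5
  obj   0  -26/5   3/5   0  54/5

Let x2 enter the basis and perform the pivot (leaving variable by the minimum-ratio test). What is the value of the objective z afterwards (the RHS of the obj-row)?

Ratio test on column x2 — row 1: (18/5)/(3/5) = 6; row 2: (54/5)/(4/5) = 27/2. Minimum is 6 at row 1 (x1 leaves); pivot element 3/5.
Pivot on row 1; the obj-row RHS becomes 54/5 − (-26/5)·6 = 42.

42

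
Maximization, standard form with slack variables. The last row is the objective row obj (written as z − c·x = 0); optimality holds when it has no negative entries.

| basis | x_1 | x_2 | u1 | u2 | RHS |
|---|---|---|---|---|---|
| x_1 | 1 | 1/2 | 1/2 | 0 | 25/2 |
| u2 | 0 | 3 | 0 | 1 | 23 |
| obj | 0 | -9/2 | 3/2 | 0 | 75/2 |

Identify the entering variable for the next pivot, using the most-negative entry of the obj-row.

x_2

Negative obj-row entries: x_2: -9/2.
The most negative is -9/2 in column x_2, so x_2 enters.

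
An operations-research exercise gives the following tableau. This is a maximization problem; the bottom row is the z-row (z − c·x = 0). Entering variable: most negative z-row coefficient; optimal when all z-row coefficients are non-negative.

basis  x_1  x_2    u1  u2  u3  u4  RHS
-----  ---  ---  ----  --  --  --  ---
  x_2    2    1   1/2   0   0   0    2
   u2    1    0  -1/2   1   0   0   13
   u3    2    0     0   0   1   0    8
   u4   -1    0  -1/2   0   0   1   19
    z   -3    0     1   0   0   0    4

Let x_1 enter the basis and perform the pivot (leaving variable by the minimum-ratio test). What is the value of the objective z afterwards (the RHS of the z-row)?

Ratio test on column x_1 — row 1: 2/2 = 1; row 2: 13/1 = 13; row 3: 8/2 = 4; row 4: entry -1 ≤ 0. Minimum is 1 at row 1 (x_2 leaves); pivot element 2.
Pivot on row 1; the z-row RHS becomes 4 − (-3)·1 = 7.

7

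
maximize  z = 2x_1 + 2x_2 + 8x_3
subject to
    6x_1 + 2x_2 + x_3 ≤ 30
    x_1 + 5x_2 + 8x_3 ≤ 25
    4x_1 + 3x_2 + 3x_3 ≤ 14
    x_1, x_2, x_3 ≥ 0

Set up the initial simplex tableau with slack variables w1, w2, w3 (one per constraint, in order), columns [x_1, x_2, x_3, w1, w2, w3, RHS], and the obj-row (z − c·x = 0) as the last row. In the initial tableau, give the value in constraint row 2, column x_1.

1

Constraint 2 has coefficient 1 on x_1.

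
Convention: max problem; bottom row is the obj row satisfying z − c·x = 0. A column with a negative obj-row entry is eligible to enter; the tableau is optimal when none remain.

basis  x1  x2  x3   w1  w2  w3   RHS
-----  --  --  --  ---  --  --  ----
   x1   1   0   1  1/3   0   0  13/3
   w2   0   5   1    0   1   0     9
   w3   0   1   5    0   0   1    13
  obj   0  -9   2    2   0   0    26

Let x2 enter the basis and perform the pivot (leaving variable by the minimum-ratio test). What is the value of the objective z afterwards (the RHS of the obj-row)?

Ratio test on column x2 — row 1: entry 0 ≤ 0; row 2: 9/5 = 9/5; row 3: 13/1 = 13. Minimum is 9/5 at row 2 (w2 leaves); pivot element 5.
Pivot on row 2; the obj-row RHS becomes 26 − (-9)·(9/5) = 211/5.

211/5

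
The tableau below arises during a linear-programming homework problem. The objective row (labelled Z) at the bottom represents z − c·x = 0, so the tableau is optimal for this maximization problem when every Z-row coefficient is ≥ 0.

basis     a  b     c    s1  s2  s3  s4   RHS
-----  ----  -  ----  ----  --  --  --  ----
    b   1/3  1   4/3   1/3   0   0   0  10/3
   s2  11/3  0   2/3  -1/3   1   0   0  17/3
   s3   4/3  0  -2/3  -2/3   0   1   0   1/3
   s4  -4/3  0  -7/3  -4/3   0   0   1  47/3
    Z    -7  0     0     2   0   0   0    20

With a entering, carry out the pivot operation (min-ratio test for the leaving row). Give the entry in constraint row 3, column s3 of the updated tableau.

Ratio test on column a — row 1: (10/3)/(1/3) = 10; row 2: (17/3)/(11/3) = 17/11; row 3: (1/3)/(4/3) = 1/4; row 4: entry -4/3 ≤ 0. Minimum is 1/4 at row 3 (s3 leaves); pivot element 4/3.
Divide row 3 by 4/3; eliminate column a from the other rows.
In the new row 3, the s3 entry is the old entry divided by the pivot: 1/(4/3) = 3/4.

3/4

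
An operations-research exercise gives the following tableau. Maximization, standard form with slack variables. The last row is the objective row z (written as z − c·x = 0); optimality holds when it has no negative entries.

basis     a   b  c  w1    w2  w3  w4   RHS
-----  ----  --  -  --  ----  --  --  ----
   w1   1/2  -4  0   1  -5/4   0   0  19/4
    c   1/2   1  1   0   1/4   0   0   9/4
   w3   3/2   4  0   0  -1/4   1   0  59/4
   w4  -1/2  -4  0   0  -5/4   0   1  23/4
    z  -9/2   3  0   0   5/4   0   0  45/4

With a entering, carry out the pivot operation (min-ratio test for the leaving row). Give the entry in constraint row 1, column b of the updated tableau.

-5

Ratio test on column a — row 1: (19/4)/(1/2) = 19/2; row 2: (9/4)/(1/2) = 9/2; row 3: (59/4)/(3/2) = 59/6; row 4: entry -1/2 ≤ 0. Minimum is 9/2 at row 2 (c leaves); pivot element 1/2.
Divide row 2 by 1/2; eliminate column a from the other rows.
Row 1 update in column b: -4 − (1/2)·2 = -5.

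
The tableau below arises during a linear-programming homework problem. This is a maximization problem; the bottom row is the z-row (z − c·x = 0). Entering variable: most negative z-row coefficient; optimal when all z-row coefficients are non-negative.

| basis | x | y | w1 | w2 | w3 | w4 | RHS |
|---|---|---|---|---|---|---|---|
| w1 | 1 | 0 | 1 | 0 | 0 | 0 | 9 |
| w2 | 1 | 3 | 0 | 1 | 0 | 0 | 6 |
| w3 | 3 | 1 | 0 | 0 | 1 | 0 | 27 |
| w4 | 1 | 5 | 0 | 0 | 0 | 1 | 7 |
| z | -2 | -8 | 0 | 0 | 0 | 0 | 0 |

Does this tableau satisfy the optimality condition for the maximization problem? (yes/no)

no

The z-row has a negative entry -8 in column y, so it is not optimal.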